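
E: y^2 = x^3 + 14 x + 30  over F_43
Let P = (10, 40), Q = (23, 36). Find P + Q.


P != Q, so use the chord formula.
s = (y2 - y1) / (x2 - x1) = (39) / (13) mod 43 = 3
x3 = s^2 - x1 - x2 mod 43 = 3^2 - 10 - 23 = 19
y3 = s (x1 - x3) - y1 mod 43 = 3 * (10 - 19) - 40 = 19

P + Q = (19, 19)


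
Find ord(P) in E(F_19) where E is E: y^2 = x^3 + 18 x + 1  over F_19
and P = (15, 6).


Compute successive multiples of P until we hit O:
  1P = (15, 6)
  2P = (5, 11)
  3P = (4, 17)
  4P = (1, 18)
  5P = (8, 7)
  6P = (3, 14)
  7P = (12, 11)
  8P = (18, 18)
  ... (continuing to 22P)
  22P = O

ord(P) = 22


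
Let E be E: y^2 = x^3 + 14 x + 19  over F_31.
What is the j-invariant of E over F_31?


Delta = -16(4 a^3 + 27 b^2) mod 31 = 8
-1728 * (4 a)^3 = -1728 * (4*14)^3 mod 31 = 8
j = 8 * 8^(-1) mod 31 = 1

j = 1 (mod 31)


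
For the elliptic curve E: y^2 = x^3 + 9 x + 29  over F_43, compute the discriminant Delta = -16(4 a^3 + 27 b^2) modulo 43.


4 a^3 + 27 b^2 = 4*9^3 + 27*29^2 = 2916 + 22707 = 25623
Delta = -16 * (25623) = -409968
Delta mod 43 = 37

Delta = 37 (mod 43)


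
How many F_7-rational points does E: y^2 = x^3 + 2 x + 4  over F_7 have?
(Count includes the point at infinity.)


For each x in F_7, count y with y^2 = x^3 + 2 x + 4 mod 7:
  x = 0: RHS = 4, y in [2, 5]  -> 2 point(s)
  x = 1: RHS = 0, y in [0]  -> 1 point(s)
  x = 2: RHS = 2, y in [3, 4]  -> 2 point(s)
  x = 3: RHS = 2, y in [3, 4]  -> 2 point(s)
  x = 6: RHS = 1, y in [1, 6]  -> 2 point(s)
Affine points: 9. Add the point at infinity: total = 10.

#E(F_7) = 10


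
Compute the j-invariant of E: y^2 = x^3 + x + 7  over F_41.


Delta = -16(4 a^3 + 27 b^2) mod 41 = 6
-1728 * (4 a)^3 = -1728 * (4*1)^3 mod 41 = 26
j = 26 * 6^(-1) mod 41 = 18

j = 18 (mod 41)


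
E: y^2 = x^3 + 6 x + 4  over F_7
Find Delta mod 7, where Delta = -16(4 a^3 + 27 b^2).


4 a^3 + 27 b^2 = 4*6^3 + 27*4^2 = 864 + 432 = 1296
Delta = -16 * (1296) = -20736
Delta mod 7 = 5

Delta = 5 (mod 7)


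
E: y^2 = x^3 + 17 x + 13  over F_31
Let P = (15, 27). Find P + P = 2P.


Doubling: s = (3 x1^2 + a) / (2 y1)
s = (3*15^2 + 17) / (2*27) mod 31 = 22
x3 = s^2 - 2 x1 mod 31 = 22^2 - 2*15 = 20
y3 = s (x1 - x3) - y1 mod 31 = 22 * (15 - 20) - 27 = 18

2P = (20, 18)


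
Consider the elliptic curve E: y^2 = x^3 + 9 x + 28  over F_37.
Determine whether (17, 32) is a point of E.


Check whether y^2 = x^3 + 9 x + 28 (mod 37) for (x, y) = (17, 32).
LHS: y^2 = 32^2 mod 37 = 25
RHS: x^3 + 9 x + 28 = 17^3 + 9*17 + 28 mod 37 = 25
LHS = RHS

Yes, on the curve


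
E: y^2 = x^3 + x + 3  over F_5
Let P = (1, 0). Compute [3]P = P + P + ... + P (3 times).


k = 3 = 11_2 (binary, LSB first: 11)
Double-and-add from P = (1, 0):
  bit 0 = 1: acc = O + (1, 0) = (1, 0)
  bit 1 = 1: acc = (1, 0) + O = (1, 0)

3P = (1, 0)


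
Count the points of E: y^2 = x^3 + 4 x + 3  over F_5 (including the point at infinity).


For each x in F_5, count y with y^2 = x^3 + 4 x + 3 mod 5:
  x = 2: RHS = 4, y in [2, 3]  -> 2 point(s)
Affine points: 2. Add the point at infinity: total = 3.

#E(F_5) = 3


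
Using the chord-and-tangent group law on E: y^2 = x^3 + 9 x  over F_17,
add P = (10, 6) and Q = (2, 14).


P != Q, so use the chord formula.
s = (y2 - y1) / (x2 - x1) = (8) / (9) mod 17 = 16
x3 = s^2 - x1 - x2 mod 17 = 16^2 - 10 - 2 = 6
y3 = s (x1 - x3) - y1 mod 17 = 16 * (10 - 6) - 6 = 7

P + Q = (6, 7)


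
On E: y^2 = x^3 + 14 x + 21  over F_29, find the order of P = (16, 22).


Compute successive multiples of P until we hit O:
  1P = (16, 22)
  2P = (1, 6)
  3P = (21, 21)
  4P = (28, 21)
  5P = (13, 14)
  6P = (20, 6)
  7P = (9, 8)
  8P = (8, 23)
  ... (continuing to 26P)
  26P = O

ord(P) = 26


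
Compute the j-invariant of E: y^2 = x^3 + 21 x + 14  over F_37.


Delta = -16(4 a^3 + 27 b^2) mod 37 = 20
-1728 * (4 a)^3 = -1728 * (4*21)^3 mod 37 = 11
j = 11 * 20^(-1) mod 37 = 32

j = 32 (mod 37)


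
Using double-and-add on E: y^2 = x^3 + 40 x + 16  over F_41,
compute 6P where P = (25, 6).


k = 6 = 110_2 (binary, LSB first: 011)
Double-and-add from P = (25, 6):
  bit 0 = 0: acc unchanged = O
  bit 1 = 1: acc = O + (33, 2) = (33, 2)
  bit 2 = 1: acc = (33, 2) + (18, 7) = (22, 8)

6P = (22, 8)


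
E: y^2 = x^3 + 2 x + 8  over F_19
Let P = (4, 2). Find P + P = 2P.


Doubling: s = (3 x1^2 + a) / (2 y1)
s = (3*4^2 + 2) / (2*2) mod 19 = 3
x3 = s^2 - 2 x1 mod 19 = 3^2 - 2*4 = 1
y3 = s (x1 - x3) - y1 mod 19 = 3 * (4 - 1) - 2 = 7

2P = (1, 7)


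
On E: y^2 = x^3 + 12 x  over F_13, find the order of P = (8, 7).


Compute successive multiples of P until we hit O:
  1P = (8, 7)
  2P = (0, 0)
  3P = (8, 6)
  4P = O

ord(P) = 4


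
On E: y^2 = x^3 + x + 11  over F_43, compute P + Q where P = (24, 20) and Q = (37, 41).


P != Q, so use the chord formula.
s = (y2 - y1) / (x2 - x1) = (21) / (13) mod 43 = 38
x3 = s^2 - x1 - x2 mod 43 = 38^2 - 24 - 37 = 7
y3 = s (x1 - x3) - y1 mod 43 = 38 * (24 - 7) - 20 = 24

P + Q = (7, 24)


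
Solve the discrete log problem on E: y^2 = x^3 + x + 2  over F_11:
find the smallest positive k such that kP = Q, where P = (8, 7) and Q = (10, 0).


Enumerate multiples of P until we hit Q = (10, 0):
  1P = (8, 7)
  2P = (10, 0)
Match found at i = 2.

k = 2


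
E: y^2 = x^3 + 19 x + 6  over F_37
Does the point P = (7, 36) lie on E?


Check whether y^2 = x^3 + 19 x + 6 (mod 37) for (x, y) = (7, 36).
LHS: y^2 = 36^2 mod 37 = 1
RHS: x^3 + 19 x + 6 = 7^3 + 19*7 + 6 mod 37 = 1
LHS = RHS

Yes, on the curve


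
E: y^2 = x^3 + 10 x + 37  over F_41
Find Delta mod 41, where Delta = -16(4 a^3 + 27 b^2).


4 a^3 + 27 b^2 = 4*10^3 + 27*37^2 = 4000 + 36963 = 40963
Delta = -16 * (40963) = -655408
Delta mod 41 = 18

Delta = 18 (mod 41)


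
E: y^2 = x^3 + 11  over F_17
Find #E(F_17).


For each x in F_17, count y with y^2 = x^3 + 0 x + 11 mod 17:
  x = 2: RHS = 2, y in [6, 11]  -> 2 point(s)
  x = 3: RHS = 4, y in [2, 15]  -> 2 point(s)
  x = 5: RHS = 0, y in [0]  -> 1 point(s)
  x = 8: RHS = 13, y in [8, 9]  -> 2 point(s)
  x = 9: RHS = 9, y in [3, 14]  -> 2 point(s)
  x = 10: RHS = 8, y in [5, 12]  -> 2 point(s)
  x = 11: RHS = 16, y in [4, 13]  -> 2 point(s)
  x = 13: RHS = 15, y in [7, 10]  -> 2 point(s)
  x = 14: RHS = 1, y in [1, 16]  -> 2 point(s)
Affine points: 17. Add the point at infinity: total = 18.

#E(F_17) = 18


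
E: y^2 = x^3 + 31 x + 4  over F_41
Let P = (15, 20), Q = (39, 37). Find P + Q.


P != Q, so use the chord formula.
s = (y2 - y1) / (x2 - x1) = (17) / (24) mod 41 = 40
x3 = s^2 - x1 - x2 mod 41 = 40^2 - 15 - 39 = 29
y3 = s (x1 - x3) - y1 mod 41 = 40 * (15 - 29) - 20 = 35

P + Q = (29, 35)


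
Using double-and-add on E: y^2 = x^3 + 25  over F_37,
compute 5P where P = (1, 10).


k = 5 = 101_2 (binary, LSB first: 101)
Double-and-add from P = (1, 10):
  bit 0 = 1: acc = O + (1, 10) = (1, 10)
  bit 1 = 0: acc unchanged = (1, 10)
  bit 2 = 1: acc = (1, 10) + (24, 23) = (24, 14)

5P = (24, 14)


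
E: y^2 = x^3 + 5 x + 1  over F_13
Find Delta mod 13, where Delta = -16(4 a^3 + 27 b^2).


4 a^3 + 27 b^2 = 4*5^3 + 27*1^2 = 500 + 27 = 527
Delta = -16 * (527) = -8432
Delta mod 13 = 5

Delta = 5 (mod 13)


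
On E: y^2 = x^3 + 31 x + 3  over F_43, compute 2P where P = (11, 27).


Doubling: s = (3 x1^2 + a) / (2 y1)
s = (3*11^2 + 31) / (2*27) mod 43 = 28
x3 = s^2 - 2 x1 mod 43 = 28^2 - 2*11 = 31
y3 = s (x1 - x3) - y1 mod 43 = 28 * (11 - 31) - 27 = 15

2P = (31, 15)


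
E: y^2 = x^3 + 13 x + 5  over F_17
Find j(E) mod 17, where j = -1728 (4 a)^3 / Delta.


Delta = -16(4 a^3 + 27 b^2) mod 17 = 11
-1728 * (4 a)^3 = -1728 * (4*13)^3 mod 17 = 6
j = 6 * 11^(-1) mod 17 = 16

j = 16 (mod 17)


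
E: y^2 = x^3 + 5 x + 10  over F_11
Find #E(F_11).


For each x in F_11, count y with y^2 = x^3 + 5 x + 10 mod 11:
  x = 1: RHS = 5, y in [4, 7]  -> 2 point(s)
  x = 6: RHS = 3, y in [5, 6]  -> 2 point(s)
  x = 7: RHS = 3, y in [5, 6]  -> 2 point(s)
  x = 8: RHS = 1, y in [1, 10]  -> 2 point(s)
  x = 9: RHS = 3, y in [5, 6]  -> 2 point(s)
  x = 10: RHS = 4, y in [2, 9]  -> 2 point(s)
Affine points: 12. Add the point at infinity: total = 13.

#E(F_11) = 13


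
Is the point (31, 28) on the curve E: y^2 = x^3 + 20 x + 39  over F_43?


Check whether y^2 = x^3 + 20 x + 39 (mod 43) for (x, y) = (31, 28).
LHS: y^2 = 28^2 mod 43 = 10
RHS: x^3 + 20 x + 39 = 31^3 + 20*31 + 39 mod 43 = 6
LHS != RHS

No, not on the curve


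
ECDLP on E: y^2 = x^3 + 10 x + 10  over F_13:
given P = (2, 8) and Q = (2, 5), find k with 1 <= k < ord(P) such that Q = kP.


Enumerate multiples of P until we hit Q = (2, 5):
  1P = (2, 8)
  2P = (5, 9)
  3P = (9, 7)
  4P = (6, 0)
  5P = (9, 6)
  6P = (5, 4)
  7P = (2, 5)
Match found at i = 7.

k = 7


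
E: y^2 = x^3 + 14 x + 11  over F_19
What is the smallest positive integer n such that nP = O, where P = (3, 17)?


Compute successive multiples of P until we hit O:
  1P = (3, 17)
  2P = (10, 12)
  3P = (10, 7)
  4P = (3, 2)
  5P = O

ord(P) = 5


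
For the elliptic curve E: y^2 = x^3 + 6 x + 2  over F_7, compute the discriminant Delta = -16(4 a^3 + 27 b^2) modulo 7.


4 a^3 + 27 b^2 = 4*6^3 + 27*2^2 = 864 + 108 = 972
Delta = -16 * (972) = -15552
Delta mod 7 = 2

Delta = 2 (mod 7)


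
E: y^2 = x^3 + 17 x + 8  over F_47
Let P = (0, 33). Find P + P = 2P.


Doubling: s = (3 x1^2 + a) / (2 y1)
s = (3*0^2 + 17) / (2*33) mod 47 = 38
x3 = s^2 - 2 x1 mod 47 = 38^2 - 2*0 = 34
y3 = s (x1 - x3) - y1 mod 47 = 38 * (0 - 34) - 33 = 38

2P = (34, 38)


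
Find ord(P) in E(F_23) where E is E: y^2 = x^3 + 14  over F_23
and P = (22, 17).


Compute successive multiples of P until we hit O:
  1P = (22, 17)
  2P = (15, 10)
  3P = (10, 18)
  4P = (18, 21)
  5P = (7, 14)
  6P = (6, 0)
  7P = (7, 9)
  8P = (18, 2)
  ... (continuing to 12P)
  12P = O

ord(P) = 12


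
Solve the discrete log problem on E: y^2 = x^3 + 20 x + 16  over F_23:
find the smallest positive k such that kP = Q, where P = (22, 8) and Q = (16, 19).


Enumerate multiples of P until we hit Q = (16, 19):
  1P = (22, 8)
  2P = (2, 15)
  3P = (7, 4)
  4P = (0, 4)
  5P = (17, 18)
  6P = (11, 16)
  7P = (16, 19)
Match found at i = 7.

k = 7


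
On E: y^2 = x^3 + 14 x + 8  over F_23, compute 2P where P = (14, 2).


k = 2 = 10_2 (binary, LSB first: 01)
Double-and-add from P = (14, 2):
  bit 0 = 0: acc unchanged = O
  bit 1 = 1: acc = O + (19, 16) = (19, 16)

2P = (19, 16)


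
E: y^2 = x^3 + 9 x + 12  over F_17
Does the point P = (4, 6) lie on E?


Check whether y^2 = x^3 + 9 x + 12 (mod 17) for (x, y) = (4, 6).
LHS: y^2 = 6^2 mod 17 = 2
RHS: x^3 + 9 x + 12 = 4^3 + 9*4 + 12 mod 17 = 10
LHS != RHS

No, not on the curve


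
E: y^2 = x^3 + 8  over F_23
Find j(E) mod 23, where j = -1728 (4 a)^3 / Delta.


Delta = -16(4 a^3 + 27 b^2) mod 23 = 21
-1728 * (4 a)^3 = -1728 * (4*0)^3 mod 23 = 0
j = 0 * 21^(-1) mod 23 = 0

j = 0 (mod 23)


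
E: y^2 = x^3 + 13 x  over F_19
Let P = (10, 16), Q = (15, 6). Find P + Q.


P != Q, so use the chord formula.
s = (y2 - y1) / (x2 - x1) = (9) / (5) mod 19 = 17
x3 = s^2 - x1 - x2 mod 19 = 17^2 - 10 - 15 = 17
y3 = s (x1 - x3) - y1 mod 19 = 17 * (10 - 17) - 16 = 17

P + Q = (17, 17)


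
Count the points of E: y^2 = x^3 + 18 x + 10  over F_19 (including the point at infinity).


For each x in F_19, count y with y^2 = x^3 + 18 x + 10 mod 19:
  x = 2: RHS = 16, y in [4, 15]  -> 2 point(s)
  x = 5: RHS = 16, y in [4, 15]  -> 2 point(s)
  x = 6: RHS = 11, y in [7, 12]  -> 2 point(s)
  x = 7: RHS = 4, y in [2, 17]  -> 2 point(s)
  x = 8: RHS = 1, y in [1, 18]  -> 2 point(s)
  x = 11: RHS = 0, y in [0]  -> 1 point(s)
  x = 12: RHS = 16, y in [4, 15]  -> 2 point(s)
  x = 13: RHS = 9, y in [3, 16]  -> 2 point(s)
  x = 14: RHS = 4, y in [2, 17]  -> 2 point(s)
  x = 15: RHS = 7, y in [8, 11]  -> 2 point(s)
  x = 16: RHS = 5, y in [9, 10]  -> 2 point(s)
  x = 17: RHS = 4, y in [2, 17]  -> 2 point(s)
Affine points: 23. Add the point at infinity: total = 24.

#E(F_19) = 24


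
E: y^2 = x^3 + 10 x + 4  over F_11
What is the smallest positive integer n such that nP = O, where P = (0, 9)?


Compute successive multiples of P until we hit O:
  1P = (0, 9)
  2P = (9, 8)
  3P = (5, 5)
  4P = (4, 3)
  5P = (1, 9)
  6P = (10, 2)
  7P = (6, 4)
  8P = (6, 7)
  ... (continuing to 15P)
  15P = O

ord(P) = 15


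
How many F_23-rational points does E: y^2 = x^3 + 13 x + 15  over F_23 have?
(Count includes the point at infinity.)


For each x in F_23, count y with y^2 = x^3 + 13 x + 15 mod 23:
  x = 1: RHS = 6, y in [11, 12]  -> 2 point(s)
  x = 2: RHS = 3, y in [7, 16]  -> 2 point(s)
  x = 3: RHS = 12, y in [9, 14]  -> 2 point(s)
  x = 4: RHS = 16, y in [4, 19]  -> 2 point(s)
  x = 7: RHS = 12, y in [9, 14]  -> 2 point(s)
  x = 10: RHS = 18, y in [8, 15]  -> 2 point(s)
  x = 12: RHS = 13, y in [6, 17]  -> 2 point(s)
  x = 13: RHS = 12, y in [9, 14]  -> 2 point(s)
  x = 16: RHS = 18, y in [8, 15]  -> 2 point(s)
  x = 18: RHS = 9, y in [3, 20]  -> 2 point(s)
  x = 20: RHS = 18, y in [8, 15]  -> 2 point(s)
  x = 21: RHS = 4, y in [2, 21]  -> 2 point(s)
  x = 22: RHS = 1, y in [1, 22]  -> 2 point(s)
Affine points: 26. Add the point at infinity: total = 27.

#E(F_23) = 27


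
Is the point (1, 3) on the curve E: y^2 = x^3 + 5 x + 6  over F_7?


Check whether y^2 = x^3 + 5 x + 6 (mod 7) for (x, y) = (1, 3).
LHS: y^2 = 3^2 mod 7 = 2
RHS: x^3 + 5 x + 6 = 1^3 + 5*1 + 6 mod 7 = 5
LHS != RHS

No, not on the curve


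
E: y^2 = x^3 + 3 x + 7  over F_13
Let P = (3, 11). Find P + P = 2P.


Doubling: s = (3 x1^2 + a) / (2 y1)
s = (3*3^2 + 3) / (2*11) mod 13 = 12
x3 = s^2 - 2 x1 mod 13 = 12^2 - 2*3 = 8
y3 = s (x1 - x3) - y1 mod 13 = 12 * (3 - 8) - 11 = 7

2P = (8, 7)


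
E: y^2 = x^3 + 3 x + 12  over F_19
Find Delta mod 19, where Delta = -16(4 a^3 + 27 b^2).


4 a^3 + 27 b^2 = 4*3^3 + 27*12^2 = 108 + 3888 = 3996
Delta = -16 * (3996) = -63936
Delta mod 19 = 18

Delta = 18 (mod 19)


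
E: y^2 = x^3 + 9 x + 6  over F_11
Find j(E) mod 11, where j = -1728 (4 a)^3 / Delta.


Delta = -16(4 a^3 + 27 b^2) mod 11 = 8
-1728 * (4 a)^3 = -1728 * (4*9)^3 mod 11 = 6
j = 6 * 8^(-1) mod 11 = 9

j = 9 (mod 11)


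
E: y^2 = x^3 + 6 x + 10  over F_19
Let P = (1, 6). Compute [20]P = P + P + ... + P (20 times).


k = 20 = 10100_2 (binary, LSB first: 00101)
Double-and-add from P = (1, 6):
  bit 0 = 0: acc unchanged = O
  bit 1 = 0: acc unchanged = O
  bit 2 = 1: acc = O + (17, 16) = (17, 16)
  bit 3 = 0: acc unchanged = (17, 16)
  bit 4 = 1: acc = (17, 16) + (12, 9) = (14, 11)

20P = (14, 11)


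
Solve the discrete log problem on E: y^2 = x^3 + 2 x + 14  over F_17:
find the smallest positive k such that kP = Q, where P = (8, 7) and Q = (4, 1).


Enumerate multiples of P until we hit Q = (4, 1):
  1P = (8, 7)
  2P = (14, 7)
  3P = (12, 10)
  4P = (5, 8)
  5P = (6, 15)
  6P = (2, 3)
  7P = (15, 11)
  8P = (3, 8)
  9P = (4, 16)
  10P = (9, 8)
  11P = (1, 0)
  12P = (9, 9)
  13P = (4, 1)
Match found at i = 13.

k = 13


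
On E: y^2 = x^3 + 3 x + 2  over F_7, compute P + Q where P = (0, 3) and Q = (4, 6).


P != Q, so use the chord formula.
s = (y2 - y1) / (x2 - x1) = (3) / (4) mod 7 = 6
x3 = s^2 - x1 - x2 mod 7 = 6^2 - 0 - 4 = 4
y3 = s (x1 - x3) - y1 mod 7 = 6 * (0 - 4) - 3 = 1

P + Q = (4, 1)


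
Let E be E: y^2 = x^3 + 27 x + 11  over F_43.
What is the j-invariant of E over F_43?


Delta = -16(4 a^3 + 27 b^2) mod 43 = 32
-1728 * (4 a)^3 = -1728 * (4*27)^3 mod 43 = 42
j = 42 * 32^(-1) mod 43 = 4

j = 4 (mod 43)


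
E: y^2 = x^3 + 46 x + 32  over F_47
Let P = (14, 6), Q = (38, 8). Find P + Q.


P != Q, so use the chord formula.
s = (y2 - y1) / (x2 - x1) = (2) / (24) mod 47 = 4
x3 = s^2 - x1 - x2 mod 47 = 4^2 - 14 - 38 = 11
y3 = s (x1 - x3) - y1 mod 47 = 4 * (14 - 11) - 6 = 6

P + Q = (11, 6)


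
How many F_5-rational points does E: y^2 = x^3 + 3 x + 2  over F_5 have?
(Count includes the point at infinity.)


For each x in F_5, count y with y^2 = x^3 + 3 x + 2 mod 5:
  x = 1: RHS = 1, y in [1, 4]  -> 2 point(s)
  x = 2: RHS = 1, y in [1, 4]  -> 2 point(s)
Affine points: 4. Add the point at infinity: total = 5.

#E(F_5) = 5


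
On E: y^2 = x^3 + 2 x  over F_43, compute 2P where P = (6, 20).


Doubling: s = (3 x1^2 + a) / (2 y1)
s = (3*6^2 + 2) / (2*20) mod 43 = 35
x3 = s^2 - 2 x1 mod 43 = 35^2 - 2*6 = 9
y3 = s (x1 - x3) - y1 mod 43 = 35 * (6 - 9) - 20 = 4

2P = (9, 4)


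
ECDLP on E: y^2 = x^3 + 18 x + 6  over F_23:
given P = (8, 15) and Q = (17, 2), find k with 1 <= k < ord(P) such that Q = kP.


Enumerate multiples of P until we hit Q = (17, 2):
  1P = (8, 15)
  2P = (10, 17)
  3P = (6, 10)
  4P = (21, 10)
  5P = (0, 12)
  6P = (4, 21)
  7P = (19, 13)
  8P = (12, 15)
  9P = (3, 8)
  10P = (2, 21)
  11P = (14, 14)
  12P = (17, 21)
  13P = (1, 5)
  14P = (9, 0)
  15P = (1, 18)
  16P = (17, 2)
Match found at i = 16.

k = 16


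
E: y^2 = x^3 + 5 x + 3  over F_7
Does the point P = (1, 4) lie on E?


Check whether y^2 = x^3 + 5 x + 3 (mod 7) for (x, y) = (1, 4).
LHS: y^2 = 4^2 mod 7 = 2
RHS: x^3 + 5 x + 3 = 1^3 + 5*1 + 3 mod 7 = 2
LHS = RHS

Yes, on the curve


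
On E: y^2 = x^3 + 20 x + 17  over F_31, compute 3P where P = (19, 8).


k = 3 = 11_2 (binary, LSB first: 11)
Double-and-add from P = (19, 8):
  bit 0 = 1: acc = O + (19, 8) = (19, 8)
  bit 1 = 1: acc = (19, 8) + (18, 28) = (22, 21)

3P = (22, 21)


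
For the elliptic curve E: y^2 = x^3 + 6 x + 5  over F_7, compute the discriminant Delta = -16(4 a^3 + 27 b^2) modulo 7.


4 a^3 + 27 b^2 = 4*6^3 + 27*5^2 = 864 + 675 = 1539
Delta = -16 * (1539) = -24624
Delta mod 7 = 2

Delta = 2 (mod 7)


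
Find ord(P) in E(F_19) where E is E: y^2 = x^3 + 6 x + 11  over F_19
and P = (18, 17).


Compute successive multiples of P until we hit O:
  1P = (18, 17)
  2P = (13, 5)
  3P = (12, 5)
  4P = (12, 14)
  5P = (13, 14)
  6P = (18, 2)
  7P = O

ord(P) = 7


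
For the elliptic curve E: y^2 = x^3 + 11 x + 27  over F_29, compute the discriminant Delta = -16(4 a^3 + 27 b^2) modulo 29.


4 a^3 + 27 b^2 = 4*11^3 + 27*27^2 = 5324 + 19683 = 25007
Delta = -16 * (25007) = -400112
Delta mod 29 = 1

Delta = 1 (mod 29)


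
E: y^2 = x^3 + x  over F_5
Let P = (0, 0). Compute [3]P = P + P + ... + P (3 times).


k = 3 = 11_2 (binary, LSB first: 11)
Double-and-add from P = (0, 0):
  bit 0 = 1: acc = O + (0, 0) = (0, 0)
  bit 1 = 1: acc = (0, 0) + O = (0, 0)

3P = (0, 0)


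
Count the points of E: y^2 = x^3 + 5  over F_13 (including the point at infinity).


For each x in F_13, count y with y^2 = x^3 + 0 x + 5 mod 13:
  x = 2: RHS = 0, y in [0]  -> 1 point(s)
  x = 4: RHS = 4, y in [2, 11]  -> 2 point(s)
  x = 5: RHS = 0, y in [0]  -> 1 point(s)
  x = 6: RHS = 0, y in [0]  -> 1 point(s)
  x = 7: RHS = 10, y in [6, 7]  -> 2 point(s)
  x = 8: RHS = 10, y in [6, 7]  -> 2 point(s)
  x = 10: RHS = 4, y in [2, 11]  -> 2 point(s)
  x = 11: RHS = 10, y in [6, 7]  -> 2 point(s)
  x = 12: RHS = 4, y in [2, 11]  -> 2 point(s)
Affine points: 15. Add the point at infinity: total = 16.

#E(F_13) = 16


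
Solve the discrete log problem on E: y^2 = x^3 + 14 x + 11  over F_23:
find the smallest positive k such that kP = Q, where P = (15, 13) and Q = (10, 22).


Enumerate multiples of P until we hit Q = (10, 22):
  1P = (15, 13)
  2P = (11, 1)
  3P = (6, 14)
  4P = (4, 19)
  5P = (10, 1)
  6P = (1, 16)
  7P = (2, 22)
  8P = (19, 11)
  9P = (18, 0)
  10P = (19, 12)
  11P = (2, 1)
  12P = (1, 7)
  13P = (10, 22)
Match found at i = 13.

k = 13


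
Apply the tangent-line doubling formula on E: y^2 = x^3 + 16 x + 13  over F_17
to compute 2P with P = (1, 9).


Doubling: s = (3 x1^2 + a) / (2 y1)
s = (3*1^2 + 16) / (2*9) mod 17 = 2
x3 = s^2 - 2 x1 mod 17 = 2^2 - 2*1 = 2
y3 = s (x1 - x3) - y1 mod 17 = 2 * (1 - 2) - 9 = 6

2P = (2, 6)


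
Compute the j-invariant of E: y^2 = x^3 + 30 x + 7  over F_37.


Delta = -16(4 a^3 + 27 b^2) mod 37 = 7
-1728 * (4 a)^3 = -1728 * (4*30)^3 mod 37 = 27
j = 27 * 7^(-1) mod 37 = 25

j = 25 (mod 37)


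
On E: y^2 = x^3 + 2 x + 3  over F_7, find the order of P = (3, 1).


Compute successive multiples of P until we hit O:
  1P = (3, 1)
  2P = (3, 6)
  3P = O

ord(P) = 3


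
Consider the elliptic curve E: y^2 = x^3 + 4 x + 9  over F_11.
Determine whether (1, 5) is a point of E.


Check whether y^2 = x^3 + 4 x + 9 (mod 11) for (x, y) = (1, 5).
LHS: y^2 = 5^2 mod 11 = 3
RHS: x^3 + 4 x + 9 = 1^3 + 4*1 + 9 mod 11 = 3
LHS = RHS

Yes, on the curve


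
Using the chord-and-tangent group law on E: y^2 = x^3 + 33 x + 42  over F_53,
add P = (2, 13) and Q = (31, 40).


P != Q, so use the chord formula.
s = (y2 - y1) / (x2 - x1) = (27) / (29) mod 53 = 32
x3 = s^2 - x1 - x2 mod 53 = 32^2 - 2 - 31 = 37
y3 = s (x1 - x3) - y1 mod 53 = 32 * (2 - 37) - 13 = 33

P + Q = (37, 33)


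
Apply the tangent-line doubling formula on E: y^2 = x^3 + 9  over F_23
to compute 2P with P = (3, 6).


Doubling: s = (3 x1^2 + a) / (2 y1)
s = (3*3^2 + 0) / (2*6) mod 23 = 8
x3 = s^2 - 2 x1 mod 23 = 8^2 - 2*3 = 12
y3 = s (x1 - x3) - y1 mod 23 = 8 * (3 - 12) - 6 = 14

2P = (12, 14)


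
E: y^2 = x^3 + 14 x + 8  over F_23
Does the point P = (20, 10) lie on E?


Check whether y^2 = x^3 + 14 x + 8 (mod 23) for (x, y) = (20, 10).
LHS: y^2 = 10^2 mod 23 = 8
RHS: x^3 + 14 x + 8 = 20^3 + 14*20 + 8 mod 23 = 8
LHS = RHS

Yes, on the curve


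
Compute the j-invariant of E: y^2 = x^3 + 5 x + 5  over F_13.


Delta = -16(4 a^3 + 27 b^2) mod 13 = 11
-1728 * (4 a)^3 = -1728 * (4*5)^3 mod 13 = 5
j = 5 * 11^(-1) mod 13 = 4

j = 4 (mod 13)


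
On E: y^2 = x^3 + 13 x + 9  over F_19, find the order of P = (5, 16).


Compute successive multiples of P until we hit O:
  1P = (5, 16)
  2P = (13, 0)
  3P = (5, 3)
  4P = O

ord(P) = 4


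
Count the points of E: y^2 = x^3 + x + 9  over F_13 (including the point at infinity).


For each x in F_13, count y with y^2 = x^3 + 1 x + 9 mod 13:
  x = 0: RHS = 9, y in [3, 10]  -> 2 point(s)
  x = 3: RHS = 0, y in [0]  -> 1 point(s)
  x = 4: RHS = 12, y in [5, 8]  -> 2 point(s)
  x = 5: RHS = 9, y in [3, 10]  -> 2 point(s)
  x = 6: RHS = 10, y in [6, 7]  -> 2 point(s)
  x = 8: RHS = 9, y in [3, 10]  -> 2 point(s)
  x = 11: RHS = 12, y in [5, 8]  -> 2 point(s)
Affine points: 13. Add the point at infinity: total = 14.

#E(F_13) = 14


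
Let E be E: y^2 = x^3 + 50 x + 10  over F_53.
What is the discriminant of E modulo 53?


4 a^3 + 27 b^2 = 4*50^3 + 27*10^2 = 500000 + 2700 = 502700
Delta = -16 * (502700) = -8043200
Delta mod 53 = 27

Delta = 27 (mod 53)


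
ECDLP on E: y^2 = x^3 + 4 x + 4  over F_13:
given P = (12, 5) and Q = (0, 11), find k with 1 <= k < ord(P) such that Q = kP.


Enumerate multiples of P until we hit Q = (0, 11):
  1P = (12, 5)
  2P = (6, 7)
  3P = (11, 12)
  4P = (0, 2)
  5P = (10, 2)
  6P = (3, 2)
  7P = (1, 3)
  8P = (1, 10)
  9P = (3, 11)
  10P = (10, 11)
  11P = (0, 11)
Match found at i = 11.

k = 11


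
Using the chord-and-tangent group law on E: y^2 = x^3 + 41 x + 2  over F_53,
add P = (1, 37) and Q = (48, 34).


P != Q, so use the chord formula.
s = (y2 - y1) / (x2 - x1) = (50) / (47) mod 53 = 27
x3 = s^2 - x1 - x2 mod 53 = 27^2 - 1 - 48 = 44
y3 = s (x1 - x3) - y1 mod 53 = 27 * (1 - 44) - 37 = 21

P + Q = (44, 21)


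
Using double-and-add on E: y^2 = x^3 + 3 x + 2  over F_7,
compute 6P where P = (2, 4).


k = 6 = 110_2 (binary, LSB first: 011)
Double-and-add from P = (2, 4):
  bit 0 = 0: acc unchanged = O
  bit 1 = 1: acc = O + (4, 1) = (4, 1)
  bit 2 = 1: acc = (4, 1) + (0, 3) = (5, 3)

6P = (5, 3)


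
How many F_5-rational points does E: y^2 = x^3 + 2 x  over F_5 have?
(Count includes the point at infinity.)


For each x in F_5, count y with y^2 = x^3 + 2 x + 0 mod 5:
  x = 0: RHS = 0, y in [0]  -> 1 point(s)
Affine points: 1. Add the point at infinity: total = 2.

#E(F_5) = 2


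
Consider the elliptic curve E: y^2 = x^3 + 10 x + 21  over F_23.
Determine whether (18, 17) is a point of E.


Check whether y^2 = x^3 + 10 x + 21 (mod 23) for (x, y) = (18, 17).
LHS: y^2 = 17^2 mod 23 = 13
RHS: x^3 + 10 x + 21 = 18^3 + 10*18 + 21 mod 23 = 7
LHS != RHS

No, not on the curve


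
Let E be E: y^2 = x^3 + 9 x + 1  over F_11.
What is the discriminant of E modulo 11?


4 a^3 + 27 b^2 = 4*9^3 + 27*1^2 = 2916 + 27 = 2943
Delta = -16 * (2943) = -47088
Delta mod 11 = 3

Delta = 3 (mod 11)


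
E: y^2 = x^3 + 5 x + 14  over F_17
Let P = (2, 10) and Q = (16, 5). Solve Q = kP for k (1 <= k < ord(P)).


Enumerate multiples of P until we hit Q = (16, 5):
  1P = (2, 10)
  2P = (13, 7)
  3P = (15, 9)
  4P = (16, 12)
  5P = (7, 16)
  6P = (4, 8)
  7P = (12, 0)
  8P = (4, 9)
  9P = (7, 1)
  10P = (16, 5)
Match found at i = 10.

k = 10


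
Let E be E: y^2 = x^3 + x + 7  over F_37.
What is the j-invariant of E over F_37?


Delta = -16(4 a^3 + 27 b^2) mod 37 = 6
-1728 * (4 a)^3 = -1728 * (4*1)^3 mod 37 = 1
j = 1 * 6^(-1) mod 37 = 31

j = 31 (mod 37)


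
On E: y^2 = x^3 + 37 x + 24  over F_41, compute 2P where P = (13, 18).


k = 2 = 10_2 (binary, LSB first: 01)
Double-and-add from P = (13, 18):
  bit 0 = 0: acc unchanged = O
  bit 1 = 1: acc = O + (10, 0) = (10, 0)

2P = (10, 0)


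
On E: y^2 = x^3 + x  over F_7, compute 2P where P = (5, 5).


Doubling: s = (3 x1^2 + a) / (2 y1)
s = (3*5^2 + 1) / (2*5) mod 7 = 2
x3 = s^2 - 2 x1 mod 7 = 2^2 - 2*5 = 1
y3 = s (x1 - x3) - y1 mod 7 = 2 * (5 - 1) - 5 = 3

2P = (1, 3)


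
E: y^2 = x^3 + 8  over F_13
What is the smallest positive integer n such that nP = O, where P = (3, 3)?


Compute successive multiples of P until we hit O:
  1P = (3, 3)
  2P = (11, 0)
  3P = (3, 10)
  4P = O

ord(P) = 4


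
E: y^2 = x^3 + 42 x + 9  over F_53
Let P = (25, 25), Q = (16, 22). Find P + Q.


P != Q, so use the chord formula.
s = (y2 - y1) / (x2 - x1) = (50) / (44) mod 53 = 18
x3 = s^2 - x1 - x2 mod 53 = 18^2 - 25 - 16 = 18
y3 = s (x1 - x3) - y1 mod 53 = 18 * (25 - 18) - 25 = 48

P + Q = (18, 48)


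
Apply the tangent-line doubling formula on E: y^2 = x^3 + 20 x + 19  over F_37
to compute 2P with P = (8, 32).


Doubling: s = (3 x1^2 + a) / (2 y1)
s = (3*8^2 + 20) / (2*32) mod 37 = 1
x3 = s^2 - 2 x1 mod 37 = 1^2 - 2*8 = 22
y3 = s (x1 - x3) - y1 mod 37 = 1 * (8 - 22) - 32 = 28

2P = (22, 28)


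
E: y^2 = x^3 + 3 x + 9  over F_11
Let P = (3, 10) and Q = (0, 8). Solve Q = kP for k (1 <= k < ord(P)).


Enumerate multiples of P until we hit Q = (0, 8):
  1P = (3, 10)
  2P = (10, 7)
  3P = (2, 10)
  4P = (6, 1)
  5P = (0, 3)
  6P = (0, 8)
Match found at i = 6.

k = 6


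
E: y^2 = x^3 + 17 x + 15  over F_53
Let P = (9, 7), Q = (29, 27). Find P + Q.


P != Q, so use the chord formula.
s = (y2 - y1) / (x2 - x1) = (20) / (20) mod 53 = 1
x3 = s^2 - x1 - x2 mod 53 = 1^2 - 9 - 29 = 16
y3 = s (x1 - x3) - y1 mod 53 = 1 * (9 - 16) - 7 = 39

P + Q = (16, 39)


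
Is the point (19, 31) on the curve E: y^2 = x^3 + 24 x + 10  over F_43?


Check whether y^2 = x^3 + 24 x + 10 (mod 43) for (x, y) = (19, 31).
LHS: y^2 = 31^2 mod 43 = 15
RHS: x^3 + 24 x + 10 = 19^3 + 24*19 + 10 mod 43 = 15
LHS = RHS

Yes, on the curve


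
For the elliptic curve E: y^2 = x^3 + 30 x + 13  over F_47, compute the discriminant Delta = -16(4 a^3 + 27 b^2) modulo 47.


4 a^3 + 27 b^2 = 4*30^3 + 27*13^2 = 108000 + 4563 = 112563
Delta = -16 * (112563) = -1801008
Delta mod 47 = 32

Delta = 32 (mod 47)


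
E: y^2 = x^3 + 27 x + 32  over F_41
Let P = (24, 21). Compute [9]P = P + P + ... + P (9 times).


k = 9 = 1001_2 (binary, LSB first: 1001)
Double-and-add from P = (24, 21):
  bit 0 = 1: acc = O + (24, 21) = (24, 21)
  bit 1 = 0: acc unchanged = (24, 21)
  bit 2 = 0: acc unchanged = (24, 21)
  bit 3 = 1: acc = (24, 21) + (4, 32) = (5, 28)

9P = (5, 28)


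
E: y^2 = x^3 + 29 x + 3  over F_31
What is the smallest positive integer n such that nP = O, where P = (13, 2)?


Compute successive multiples of P until we hit O:
  1P = (13, 2)
  2P = (12, 8)
  3P = (11, 17)
  4P = (9, 30)
  5P = (27, 3)
  6P = (19, 2)
  7P = (30, 29)
  8P = (2, 10)
  ... (continuing to 30P)
  30P = O

ord(P) = 30


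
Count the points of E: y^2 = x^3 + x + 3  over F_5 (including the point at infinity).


For each x in F_5, count y with y^2 = x^3 + 1 x + 3 mod 5:
  x = 1: RHS = 0, y in [0]  -> 1 point(s)
  x = 4: RHS = 1, y in [1, 4]  -> 2 point(s)
Affine points: 3. Add the point at infinity: total = 4.

#E(F_5) = 4


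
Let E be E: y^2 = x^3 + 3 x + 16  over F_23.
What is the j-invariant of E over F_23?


Delta = -16(4 a^3 + 27 b^2) mod 23 = 12
-1728 * (4 a)^3 = -1728 * (4*3)^3 mod 23 = 14
j = 14 * 12^(-1) mod 23 = 5

j = 5 (mod 23)


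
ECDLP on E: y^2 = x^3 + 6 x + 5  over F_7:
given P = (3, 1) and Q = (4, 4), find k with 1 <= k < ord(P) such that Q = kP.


Enumerate multiples of P until we hit Q = (4, 4):
  1P = (3, 1)
  2P = (2, 5)
  3P = (4, 3)
  4P = (4, 4)
Match found at i = 4.

k = 4


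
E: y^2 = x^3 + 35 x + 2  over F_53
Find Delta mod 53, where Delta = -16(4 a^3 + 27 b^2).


4 a^3 + 27 b^2 = 4*35^3 + 27*2^2 = 171500 + 108 = 171608
Delta = -16 * (171608) = -2745728
Delta mod 53 = 43

Delta = 43 (mod 53)


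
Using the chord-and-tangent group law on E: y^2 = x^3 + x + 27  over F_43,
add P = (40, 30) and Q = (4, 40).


P != Q, so use the chord formula.
s = (y2 - y1) / (x2 - x1) = (10) / (7) mod 43 = 26
x3 = s^2 - x1 - x2 mod 43 = 26^2 - 40 - 4 = 30
y3 = s (x1 - x3) - y1 mod 43 = 26 * (40 - 30) - 30 = 15

P + Q = (30, 15)


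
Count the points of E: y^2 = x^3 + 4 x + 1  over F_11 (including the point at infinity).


For each x in F_11, count y with y^2 = x^3 + 4 x + 1 mod 11:
  x = 0: RHS = 1, y in [1, 10]  -> 2 point(s)
  x = 4: RHS = 4, y in [2, 9]  -> 2 point(s)
  x = 5: RHS = 3, y in [5, 6]  -> 2 point(s)
  x = 7: RHS = 9, y in [3, 8]  -> 2 point(s)
Affine points: 8. Add the point at infinity: total = 9.

#E(F_11) = 9


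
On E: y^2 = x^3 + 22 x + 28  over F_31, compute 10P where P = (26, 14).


k = 10 = 1010_2 (binary, LSB first: 0101)
Double-and-add from P = (26, 14):
  bit 0 = 0: acc unchanged = O
  bit 1 = 1: acc = O + (29, 21) = (29, 21)
  bit 2 = 0: acc unchanged = (29, 21)
  bit 3 = 1: acc = (29, 21) + (0, 11) = (27, 0)

10P = (27, 0)


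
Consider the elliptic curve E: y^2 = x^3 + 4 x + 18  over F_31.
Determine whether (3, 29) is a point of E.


Check whether y^2 = x^3 + 4 x + 18 (mod 31) for (x, y) = (3, 29).
LHS: y^2 = 29^2 mod 31 = 4
RHS: x^3 + 4 x + 18 = 3^3 + 4*3 + 18 mod 31 = 26
LHS != RHS

No, not on the curve


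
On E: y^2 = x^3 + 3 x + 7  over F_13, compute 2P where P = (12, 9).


Doubling: s = (3 x1^2 + a) / (2 y1)
s = (3*12^2 + 3) / (2*9) mod 13 = 9
x3 = s^2 - 2 x1 mod 13 = 9^2 - 2*12 = 5
y3 = s (x1 - x3) - y1 mod 13 = 9 * (12 - 5) - 9 = 2

2P = (5, 2)


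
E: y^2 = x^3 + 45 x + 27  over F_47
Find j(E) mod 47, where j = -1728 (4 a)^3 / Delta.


Delta = -16(4 a^3 + 27 b^2) mod 47 = 14
-1728 * (4 a)^3 = -1728 * (4*45)^3 mod 47 = 8
j = 8 * 14^(-1) mod 47 = 14

j = 14 (mod 47)


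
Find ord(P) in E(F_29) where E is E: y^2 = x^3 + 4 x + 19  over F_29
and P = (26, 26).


Compute successive multiples of P until we hit O:
  1P = (26, 26)
  2P = (19, 20)
  3P = (9, 1)
  4P = (7, 19)
  5P = (2, 21)
  6P = (2, 8)
  7P = (7, 10)
  8P = (9, 28)
  ... (continuing to 11P)
  11P = O

ord(P) = 11


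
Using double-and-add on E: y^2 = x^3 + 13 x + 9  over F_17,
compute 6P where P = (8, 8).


k = 6 = 110_2 (binary, LSB first: 011)
Double-and-add from P = (8, 8):
  bit 0 = 0: acc unchanged = O
  bit 1 = 1: acc = O + (2, 3) = (2, 3)
  bit 2 = 1: acc = (2, 3) + (11, 2) = (8, 9)

6P = (8, 9)


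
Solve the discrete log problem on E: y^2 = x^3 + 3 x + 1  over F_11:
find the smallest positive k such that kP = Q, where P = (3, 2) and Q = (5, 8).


Enumerate multiples of P until we hit Q = (5, 8):
  1P = (3, 2)
  2P = (9, 8)
  3P = (0, 1)
  4P = (2, 2)
  5P = (6, 9)
  6P = (5, 8)
Match found at i = 6.

k = 6


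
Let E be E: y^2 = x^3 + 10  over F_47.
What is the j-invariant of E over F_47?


Delta = -16(4 a^3 + 27 b^2) mod 47 = 40
-1728 * (4 a)^3 = -1728 * (4*0)^3 mod 47 = 0
j = 0 * 40^(-1) mod 47 = 0

j = 0 (mod 47)


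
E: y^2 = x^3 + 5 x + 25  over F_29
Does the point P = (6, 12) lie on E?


Check whether y^2 = x^3 + 5 x + 25 (mod 29) for (x, y) = (6, 12).
LHS: y^2 = 12^2 mod 29 = 28
RHS: x^3 + 5 x + 25 = 6^3 + 5*6 + 25 mod 29 = 10
LHS != RHS

No, not on the curve


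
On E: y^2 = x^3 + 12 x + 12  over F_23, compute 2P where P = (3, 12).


Doubling: s = (3 x1^2 + a) / (2 y1)
s = (3*3^2 + 12) / (2*12) mod 23 = 16
x3 = s^2 - 2 x1 mod 23 = 16^2 - 2*3 = 20
y3 = s (x1 - x3) - y1 mod 23 = 16 * (3 - 20) - 12 = 15

2P = (20, 15)


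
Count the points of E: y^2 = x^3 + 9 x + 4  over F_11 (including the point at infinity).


For each x in F_11, count y with y^2 = x^3 + 9 x + 4 mod 11:
  x = 0: RHS = 4, y in [2, 9]  -> 2 point(s)
  x = 1: RHS = 3, y in [5, 6]  -> 2 point(s)
  x = 3: RHS = 3, y in [5, 6]  -> 2 point(s)
  x = 4: RHS = 5, y in [4, 7]  -> 2 point(s)
  x = 5: RHS = 9, y in [3, 8]  -> 2 point(s)
  x = 7: RHS = 3, y in [5, 6]  -> 2 point(s)
  x = 8: RHS = 5, y in [4, 7]  -> 2 point(s)
  x = 9: RHS = 0, y in [0]  -> 1 point(s)
  x = 10: RHS = 5, y in [4, 7]  -> 2 point(s)
Affine points: 17. Add the point at infinity: total = 18.

#E(F_11) = 18


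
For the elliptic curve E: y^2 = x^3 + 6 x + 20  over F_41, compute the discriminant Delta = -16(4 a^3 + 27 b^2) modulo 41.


4 a^3 + 27 b^2 = 4*6^3 + 27*20^2 = 864 + 10800 = 11664
Delta = -16 * (11664) = -186624
Delta mod 41 = 8

Delta = 8 (mod 41)


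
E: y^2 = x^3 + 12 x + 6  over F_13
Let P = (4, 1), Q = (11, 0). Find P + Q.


P != Q, so use the chord formula.
s = (y2 - y1) / (x2 - x1) = (12) / (7) mod 13 = 11
x3 = s^2 - x1 - x2 mod 13 = 11^2 - 4 - 11 = 2
y3 = s (x1 - x3) - y1 mod 13 = 11 * (4 - 2) - 1 = 8

P + Q = (2, 8)


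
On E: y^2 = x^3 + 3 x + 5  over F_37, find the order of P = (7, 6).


Compute successive multiples of P until we hit O:
  1P = (7, 6)
  2P = (22, 10)
  3P = (1, 3)
  4P = (20, 6)
  5P = (10, 31)
  6P = (36, 36)
  7P = (15, 24)
  8P = (27, 23)
  ... (continuing to 24P)
  24P = O

ord(P) = 24


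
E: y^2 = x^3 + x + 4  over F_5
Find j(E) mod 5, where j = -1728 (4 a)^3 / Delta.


Delta = -16(4 a^3 + 27 b^2) mod 5 = 4
-1728 * (4 a)^3 = -1728 * (4*1)^3 mod 5 = 3
j = 3 * 4^(-1) mod 5 = 2

j = 2 (mod 5)


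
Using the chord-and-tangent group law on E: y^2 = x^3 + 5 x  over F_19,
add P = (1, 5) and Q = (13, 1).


P != Q, so use the chord formula.
s = (y2 - y1) / (x2 - x1) = (15) / (12) mod 19 = 6
x3 = s^2 - x1 - x2 mod 19 = 6^2 - 1 - 13 = 3
y3 = s (x1 - x3) - y1 mod 19 = 6 * (1 - 3) - 5 = 2

P + Q = (3, 2)


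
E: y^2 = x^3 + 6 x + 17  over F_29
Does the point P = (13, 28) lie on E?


Check whether y^2 = x^3 + 6 x + 17 (mod 29) for (x, y) = (13, 28).
LHS: y^2 = 28^2 mod 29 = 1
RHS: x^3 + 6 x + 17 = 13^3 + 6*13 + 17 mod 29 = 1
LHS = RHS

Yes, on the curve


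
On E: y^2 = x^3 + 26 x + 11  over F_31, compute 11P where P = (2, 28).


k = 11 = 1011_2 (binary, LSB first: 1101)
Double-and-add from P = (2, 28):
  bit 0 = 1: acc = O + (2, 28) = (2, 28)
  bit 1 = 1: acc = (2, 28) + (12, 25) = (5, 7)
  bit 2 = 0: acc unchanged = (5, 7)
  bit 3 = 1: acc = (5, 7) + (14, 9) = (22, 3)

11P = (22, 3)


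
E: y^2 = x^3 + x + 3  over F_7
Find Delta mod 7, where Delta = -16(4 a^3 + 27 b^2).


4 a^3 + 27 b^2 = 4*1^3 + 27*3^2 = 4 + 243 = 247
Delta = -16 * (247) = -3952
Delta mod 7 = 3

Delta = 3 (mod 7)


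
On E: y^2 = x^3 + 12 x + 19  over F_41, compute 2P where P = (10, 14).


Doubling: s = (3 x1^2 + a) / (2 y1)
s = (3*10^2 + 12) / (2*14) mod 41 = 17
x3 = s^2 - 2 x1 mod 41 = 17^2 - 2*10 = 23
y3 = s (x1 - x3) - y1 mod 41 = 17 * (10 - 23) - 14 = 11

2P = (23, 11)


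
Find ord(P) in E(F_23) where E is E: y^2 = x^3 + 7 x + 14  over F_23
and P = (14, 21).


Compute successive multiples of P until we hit O:
  1P = (14, 21)
  2P = (20, 9)
  3P = (16, 6)
  4P = (9, 22)
  5P = (12, 20)
  6P = (3, 19)
  7P = (22, 11)
  8P = (13, 18)
  ... (continuing to 25P)
  25P = O

ord(P) = 25


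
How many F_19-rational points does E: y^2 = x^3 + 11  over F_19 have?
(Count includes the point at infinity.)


For each x in F_19, count y with y^2 = x^3 + 0 x + 11 mod 19:
  x = 0: RHS = 11, y in [7, 12]  -> 2 point(s)
  x = 2: RHS = 0, y in [0]  -> 1 point(s)
  x = 3: RHS = 0, y in [0]  -> 1 point(s)
  x = 10: RHS = 4, y in [2, 17]  -> 2 point(s)
  x = 13: RHS = 4, y in [2, 17]  -> 2 point(s)
  x = 14: RHS = 0, y in [0]  -> 1 point(s)
  x = 15: RHS = 4, y in [2, 17]  -> 2 point(s)
Affine points: 11. Add the point at infinity: total = 12.

#E(F_19) = 12


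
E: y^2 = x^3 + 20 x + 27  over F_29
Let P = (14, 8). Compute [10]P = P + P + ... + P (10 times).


k = 10 = 1010_2 (binary, LSB first: 0101)
Double-and-add from P = (14, 8):
  bit 0 = 0: acc unchanged = O
  bit 1 = 1: acc = O + (24, 18) = (24, 18)
  bit 2 = 0: acc unchanged = (24, 18)
  bit 3 = 1: acc = (24, 18) + (25, 12) = (16, 21)

10P = (16, 21)


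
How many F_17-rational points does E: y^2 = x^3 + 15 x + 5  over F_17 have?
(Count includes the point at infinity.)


For each x in F_17, count y with y^2 = x^3 + 15 x + 5 mod 17:
  x = 1: RHS = 4, y in [2, 15]  -> 2 point(s)
  x = 2: RHS = 9, y in [3, 14]  -> 2 point(s)
  x = 3: RHS = 9, y in [3, 14]  -> 2 point(s)
  x = 5: RHS = 1, y in [1, 16]  -> 2 point(s)
  x = 8: RHS = 8, y in [5, 12]  -> 2 point(s)
  x = 9: RHS = 2, y in [6, 11]  -> 2 point(s)
  x = 10: RHS = 16, y in [4, 13]  -> 2 point(s)
  x = 12: RHS = 9, y in [3, 14]  -> 2 point(s)
  x = 13: RHS = 0, y in [0]  -> 1 point(s)
  x = 14: RHS = 1, y in [1, 16]  -> 2 point(s)
  x = 15: RHS = 1, y in [1, 16]  -> 2 point(s)
Affine points: 21. Add the point at infinity: total = 22.

#E(F_17) = 22


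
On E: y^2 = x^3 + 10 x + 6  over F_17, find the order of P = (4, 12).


Compute successive multiples of P until we hit O:
  1P = (4, 12)
  2P = (10, 16)
  3P = (11, 6)
  4P = (1, 0)
  5P = (11, 11)
  6P = (10, 1)
  7P = (4, 5)
  8P = O

ord(P) = 8


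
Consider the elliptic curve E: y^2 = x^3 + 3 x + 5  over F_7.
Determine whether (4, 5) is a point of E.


Check whether y^2 = x^3 + 3 x + 5 (mod 7) for (x, y) = (4, 5).
LHS: y^2 = 5^2 mod 7 = 4
RHS: x^3 + 3 x + 5 = 4^3 + 3*4 + 5 mod 7 = 4
LHS = RHS

Yes, on the curve


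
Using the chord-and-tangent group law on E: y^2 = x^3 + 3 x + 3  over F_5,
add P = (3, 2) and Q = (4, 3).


P != Q, so use the chord formula.
s = (y2 - y1) / (x2 - x1) = (1) / (1) mod 5 = 1
x3 = s^2 - x1 - x2 mod 5 = 1^2 - 3 - 4 = 4
y3 = s (x1 - x3) - y1 mod 5 = 1 * (3 - 4) - 2 = 2

P + Q = (4, 2)


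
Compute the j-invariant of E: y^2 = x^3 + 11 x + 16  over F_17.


Delta = -16(4 a^3 + 27 b^2) mod 17 = 13
-1728 * (4 a)^3 = -1728 * (4*11)^3 mod 17 = 16
j = 16 * 13^(-1) mod 17 = 13

j = 13 (mod 17)


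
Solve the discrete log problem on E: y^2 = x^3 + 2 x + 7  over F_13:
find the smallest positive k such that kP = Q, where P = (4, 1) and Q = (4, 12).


Enumerate multiples of P until we hit Q = (4, 12):
  1P = (4, 1)
  2P = (6, 1)
  3P = (3, 12)
  4P = (10, 0)
  5P = (3, 1)
  6P = (6, 12)
  7P = (4, 12)
Match found at i = 7.

k = 7


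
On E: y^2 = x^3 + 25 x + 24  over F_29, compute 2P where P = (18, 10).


Doubling: s = (3 x1^2 + a) / (2 y1)
s = (3*18^2 + 25) / (2*10) mod 29 = 2
x3 = s^2 - 2 x1 mod 29 = 2^2 - 2*18 = 26
y3 = s (x1 - x3) - y1 mod 29 = 2 * (18 - 26) - 10 = 3

2P = (26, 3)


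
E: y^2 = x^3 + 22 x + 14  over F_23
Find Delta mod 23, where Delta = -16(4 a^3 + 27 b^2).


4 a^3 + 27 b^2 = 4*22^3 + 27*14^2 = 42592 + 5292 = 47884
Delta = -16 * (47884) = -766144
Delta mod 23 = 9

Delta = 9 (mod 23)


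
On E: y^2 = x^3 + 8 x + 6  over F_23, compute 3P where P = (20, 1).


k = 3 = 11_2 (binary, LSB first: 11)
Double-and-add from P = (20, 1):
  bit 0 = 1: acc = O + (20, 1) = (20, 1)
  bit 1 = 1: acc = (20, 1) + (19, 5) = (0, 11)

3P = (0, 11)


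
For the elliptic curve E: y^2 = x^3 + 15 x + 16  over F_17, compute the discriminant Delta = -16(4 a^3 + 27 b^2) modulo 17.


4 a^3 + 27 b^2 = 4*15^3 + 27*16^2 = 13500 + 6912 = 20412
Delta = -16 * (20412) = -326592
Delta mod 17 = 12

Delta = 12 (mod 17)
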